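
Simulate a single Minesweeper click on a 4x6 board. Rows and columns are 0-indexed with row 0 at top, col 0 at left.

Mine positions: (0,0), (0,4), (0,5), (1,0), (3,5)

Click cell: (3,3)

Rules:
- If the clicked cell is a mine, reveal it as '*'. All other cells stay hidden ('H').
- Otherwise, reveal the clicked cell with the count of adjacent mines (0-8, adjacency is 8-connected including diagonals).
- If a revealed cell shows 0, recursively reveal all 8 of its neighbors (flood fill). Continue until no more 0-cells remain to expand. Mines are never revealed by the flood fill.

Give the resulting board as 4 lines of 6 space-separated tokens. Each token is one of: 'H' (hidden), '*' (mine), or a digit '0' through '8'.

H 2 0 1 H H
H 2 0 1 2 H
1 1 0 0 1 H
0 0 0 0 1 H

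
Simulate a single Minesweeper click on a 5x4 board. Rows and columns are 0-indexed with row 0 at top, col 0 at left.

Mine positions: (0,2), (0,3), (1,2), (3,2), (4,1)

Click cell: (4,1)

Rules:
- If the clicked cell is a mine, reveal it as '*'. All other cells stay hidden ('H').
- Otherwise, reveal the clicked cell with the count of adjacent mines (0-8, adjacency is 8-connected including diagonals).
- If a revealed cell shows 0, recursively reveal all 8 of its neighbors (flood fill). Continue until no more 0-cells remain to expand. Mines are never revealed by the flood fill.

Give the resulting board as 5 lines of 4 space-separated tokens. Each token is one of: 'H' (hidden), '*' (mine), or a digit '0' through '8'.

H H H H
H H H H
H H H H
H H H H
H * H H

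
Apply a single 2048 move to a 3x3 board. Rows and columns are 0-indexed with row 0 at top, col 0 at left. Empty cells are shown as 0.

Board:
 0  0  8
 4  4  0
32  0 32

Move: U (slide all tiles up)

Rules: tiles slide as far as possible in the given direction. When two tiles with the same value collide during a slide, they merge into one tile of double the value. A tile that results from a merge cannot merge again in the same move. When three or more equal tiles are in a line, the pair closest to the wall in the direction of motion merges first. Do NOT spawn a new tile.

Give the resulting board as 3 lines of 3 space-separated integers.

Answer:  4  4  8
32  0 32
 0  0  0

Derivation:
Slide up:
col 0: [0, 4, 32] -> [4, 32, 0]
col 1: [0, 4, 0] -> [4, 0, 0]
col 2: [8, 0, 32] -> [8, 32, 0]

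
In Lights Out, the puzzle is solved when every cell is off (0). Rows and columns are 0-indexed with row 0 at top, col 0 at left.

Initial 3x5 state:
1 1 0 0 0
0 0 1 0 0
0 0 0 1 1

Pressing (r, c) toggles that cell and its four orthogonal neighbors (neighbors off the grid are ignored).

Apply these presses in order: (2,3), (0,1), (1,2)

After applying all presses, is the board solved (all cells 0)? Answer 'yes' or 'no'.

Answer: yes

Derivation:
After press 1 at (2,3):
1 1 0 0 0
0 0 1 1 0
0 0 1 0 0

After press 2 at (0,1):
0 0 1 0 0
0 1 1 1 0
0 0 1 0 0

After press 3 at (1,2):
0 0 0 0 0
0 0 0 0 0
0 0 0 0 0

Lights still on: 0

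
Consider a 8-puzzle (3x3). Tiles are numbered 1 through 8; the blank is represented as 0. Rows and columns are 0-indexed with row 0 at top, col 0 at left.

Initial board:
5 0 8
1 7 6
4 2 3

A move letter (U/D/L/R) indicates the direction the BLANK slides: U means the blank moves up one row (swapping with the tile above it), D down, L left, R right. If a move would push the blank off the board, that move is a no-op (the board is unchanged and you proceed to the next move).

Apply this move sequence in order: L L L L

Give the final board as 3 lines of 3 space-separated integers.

Answer: 0 5 8
1 7 6
4 2 3

Derivation:
After move 1 (L):
0 5 8
1 7 6
4 2 3

After move 2 (L):
0 5 8
1 7 6
4 2 3

After move 3 (L):
0 5 8
1 7 6
4 2 3

After move 4 (L):
0 5 8
1 7 6
4 2 3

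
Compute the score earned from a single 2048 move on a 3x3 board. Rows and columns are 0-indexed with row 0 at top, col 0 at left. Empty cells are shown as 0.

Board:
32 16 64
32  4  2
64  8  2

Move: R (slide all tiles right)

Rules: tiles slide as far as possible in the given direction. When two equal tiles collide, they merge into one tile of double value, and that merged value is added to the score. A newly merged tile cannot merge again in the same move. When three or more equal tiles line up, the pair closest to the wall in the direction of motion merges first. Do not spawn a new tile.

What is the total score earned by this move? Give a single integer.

Answer: 0

Derivation:
Slide right:
row 0: [32, 16, 64] -> [32, 16, 64]  score +0 (running 0)
row 1: [32, 4, 2] -> [32, 4, 2]  score +0 (running 0)
row 2: [64, 8, 2] -> [64, 8, 2]  score +0 (running 0)
Board after move:
32 16 64
32  4  2
64  8  2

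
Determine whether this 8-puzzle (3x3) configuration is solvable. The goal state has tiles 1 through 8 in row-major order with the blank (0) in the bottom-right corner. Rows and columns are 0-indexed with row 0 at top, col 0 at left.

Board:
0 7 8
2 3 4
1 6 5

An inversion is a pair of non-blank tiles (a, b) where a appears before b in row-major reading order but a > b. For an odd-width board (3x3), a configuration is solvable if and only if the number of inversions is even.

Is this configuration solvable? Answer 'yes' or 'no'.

Answer: yes

Derivation:
Inversions (pairs i<j in row-major order where tile[i] > tile[j] > 0): 16
16 is even, so the puzzle is solvable.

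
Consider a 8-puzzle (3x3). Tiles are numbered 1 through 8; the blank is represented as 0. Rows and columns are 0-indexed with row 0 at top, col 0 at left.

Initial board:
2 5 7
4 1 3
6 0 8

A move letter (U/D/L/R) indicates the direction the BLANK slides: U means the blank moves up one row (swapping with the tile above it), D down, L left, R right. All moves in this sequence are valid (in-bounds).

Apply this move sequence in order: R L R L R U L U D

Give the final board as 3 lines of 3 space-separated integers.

Answer: 2 5 7
4 0 1
6 8 3

Derivation:
After move 1 (R):
2 5 7
4 1 3
6 8 0

After move 2 (L):
2 5 7
4 1 3
6 0 8

After move 3 (R):
2 5 7
4 1 3
6 8 0

After move 4 (L):
2 5 7
4 1 3
6 0 8

After move 5 (R):
2 5 7
4 1 3
6 8 0

After move 6 (U):
2 5 7
4 1 0
6 8 3

After move 7 (L):
2 5 7
4 0 1
6 8 3

After move 8 (U):
2 0 7
4 5 1
6 8 3

After move 9 (D):
2 5 7
4 0 1
6 8 3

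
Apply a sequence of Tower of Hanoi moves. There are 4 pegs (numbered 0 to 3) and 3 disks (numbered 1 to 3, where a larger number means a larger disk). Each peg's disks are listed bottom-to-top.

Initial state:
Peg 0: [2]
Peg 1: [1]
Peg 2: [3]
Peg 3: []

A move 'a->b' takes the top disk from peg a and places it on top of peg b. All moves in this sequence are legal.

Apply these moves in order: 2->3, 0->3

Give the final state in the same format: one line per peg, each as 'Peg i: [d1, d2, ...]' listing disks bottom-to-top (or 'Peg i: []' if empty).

Answer: Peg 0: []
Peg 1: [1]
Peg 2: []
Peg 3: [3, 2]

Derivation:
After move 1 (2->3):
Peg 0: [2]
Peg 1: [1]
Peg 2: []
Peg 3: [3]

After move 2 (0->3):
Peg 0: []
Peg 1: [1]
Peg 2: []
Peg 3: [3, 2]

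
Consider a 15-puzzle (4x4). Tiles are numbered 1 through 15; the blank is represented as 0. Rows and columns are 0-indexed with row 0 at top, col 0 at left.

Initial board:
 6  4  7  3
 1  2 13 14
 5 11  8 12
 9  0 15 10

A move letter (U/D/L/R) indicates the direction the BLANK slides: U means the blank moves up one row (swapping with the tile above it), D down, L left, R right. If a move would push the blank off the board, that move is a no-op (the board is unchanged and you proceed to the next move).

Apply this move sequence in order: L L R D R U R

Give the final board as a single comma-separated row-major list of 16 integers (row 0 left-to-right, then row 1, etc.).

After move 1 (L):
 6  4  7  3
 1  2 13 14
 5 11  8 12
 0  9 15 10

After move 2 (L):
 6  4  7  3
 1  2 13 14
 5 11  8 12
 0  9 15 10

After move 3 (R):
 6  4  7  3
 1  2 13 14
 5 11  8 12
 9  0 15 10

After move 4 (D):
 6  4  7  3
 1  2 13 14
 5 11  8 12
 9  0 15 10

After move 5 (R):
 6  4  7  3
 1  2 13 14
 5 11  8 12
 9 15  0 10

After move 6 (U):
 6  4  7  3
 1  2 13 14
 5 11  0 12
 9 15  8 10

After move 7 (R):
 6  4  7  3
 1  2 13 14
 5 11 12  0
 9 15  8 10

Answer: 6, 4, 7, 3, 1, 2, 13, 14, 5, 11, 12, 0, 9, 15, 8, 10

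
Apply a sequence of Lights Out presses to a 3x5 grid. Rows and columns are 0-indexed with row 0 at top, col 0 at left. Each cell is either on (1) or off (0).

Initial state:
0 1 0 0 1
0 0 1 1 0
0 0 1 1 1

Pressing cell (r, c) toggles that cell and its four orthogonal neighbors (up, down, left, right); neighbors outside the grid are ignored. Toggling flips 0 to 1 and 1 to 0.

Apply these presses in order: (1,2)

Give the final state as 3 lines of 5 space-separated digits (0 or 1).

After press 1 at (1,2):
0 1 1 0 1
0 1 0 0 0
0 0 0 1 1

Answer: 0 1 1 0 1
0 1 0 0 0
0 0 0 1 1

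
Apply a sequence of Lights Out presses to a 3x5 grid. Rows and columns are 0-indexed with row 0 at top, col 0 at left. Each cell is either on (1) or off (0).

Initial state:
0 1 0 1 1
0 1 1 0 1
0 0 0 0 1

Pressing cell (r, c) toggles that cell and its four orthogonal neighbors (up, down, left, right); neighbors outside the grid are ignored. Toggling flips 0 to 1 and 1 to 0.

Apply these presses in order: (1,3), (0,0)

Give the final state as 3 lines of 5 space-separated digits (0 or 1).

After press 1 at (1,3):
0 1 0 0 1
0 1 0 1 0
0 0 0 1 1

After press 2 at (0,0):
1 0 0 0 1
1 1 0 1 0
0 0 0 1 1

Answer: 1 0 0 0 1
1 1 0 1 0
0 0 0 1 1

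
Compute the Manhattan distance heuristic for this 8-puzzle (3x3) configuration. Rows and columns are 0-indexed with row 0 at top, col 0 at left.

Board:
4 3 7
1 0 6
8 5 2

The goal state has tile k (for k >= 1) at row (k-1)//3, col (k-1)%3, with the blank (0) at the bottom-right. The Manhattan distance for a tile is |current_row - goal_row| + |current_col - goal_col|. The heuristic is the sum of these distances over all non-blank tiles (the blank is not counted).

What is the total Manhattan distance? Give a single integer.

Tile 4: (0,0)->(1,0) = 1
Tile 3: (0,1)->(0,2) = 1
Tile 7: (0,2)->(2,0) = 4
Tile 1: (1,0)->(0,0) = 1
Tile 6: (1,2)->(1,2) = 0
Tile 8: (2,0)->(2,1) = 1
Tile 5: (2,1)->(1,1) = 1
Tile 2: (2,2)->(0,1) = 3
Sum: 1 + 1 + 4 + 1 + 0 + 1 + 1 + 3 = 12

Answer: 12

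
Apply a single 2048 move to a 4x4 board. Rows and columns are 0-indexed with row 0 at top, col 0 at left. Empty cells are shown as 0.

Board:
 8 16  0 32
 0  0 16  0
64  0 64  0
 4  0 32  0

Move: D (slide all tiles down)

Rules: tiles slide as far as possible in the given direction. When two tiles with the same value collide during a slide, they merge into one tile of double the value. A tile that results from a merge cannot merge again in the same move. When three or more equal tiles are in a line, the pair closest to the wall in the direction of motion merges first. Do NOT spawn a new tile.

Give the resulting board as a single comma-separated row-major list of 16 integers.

Slide down:
col 0: [8, 0, 64, 4] -> [0, 8, 64, 4]
col 1: [16, 0, 0, 0] -> [0, 0, 0, 16]
col 2: [0, 16, 64, 32] -> [0, 16, 64, 32]
col 3: [32, 0, 0, 0] -> [0, 0, 0, 32]

Answer: 0, 0, 0, 0, 8, 0, 16, 0, 64, 0, 64, 0, 4, 16, 32, 32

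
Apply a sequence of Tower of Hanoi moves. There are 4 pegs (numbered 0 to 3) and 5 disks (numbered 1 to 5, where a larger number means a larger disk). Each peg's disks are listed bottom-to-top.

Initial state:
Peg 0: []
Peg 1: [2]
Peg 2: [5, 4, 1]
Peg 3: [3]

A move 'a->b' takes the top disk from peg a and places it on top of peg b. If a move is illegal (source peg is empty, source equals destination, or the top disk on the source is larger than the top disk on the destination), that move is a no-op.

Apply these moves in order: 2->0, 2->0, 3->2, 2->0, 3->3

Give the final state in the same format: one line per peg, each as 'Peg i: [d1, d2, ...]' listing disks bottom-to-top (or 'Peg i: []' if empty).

After move 1 (2->0):
Peg 0: [1]
Peg 1: [2]
Peg 2: [5, 4]
Peg 3: [3]

After move 2 (2->0):
Peg 0: [1]
Peg 1: [2]
Peg 2: [5, 4]
Peg 3: [3]

After move 3 (3->2):
Peg 0: [1]
Peg 1: [2]
Peg 2: [5, 4, 3]
Peg 3: []

After move 4 (2->0):
Peg 0: [1]
Peg 1: [2]
Peg 2: [5, 4, 3]
Peg 3: []

After move 5 (3->3):
Peg 0: [1]
Peg 1: [2]
Peg 2: [5, 4, 3]
Peg 3: []

Answer: Peg 0: [1]
Peg 1: [2]
Peg 2: [5, 4, 3]
Peg 3: []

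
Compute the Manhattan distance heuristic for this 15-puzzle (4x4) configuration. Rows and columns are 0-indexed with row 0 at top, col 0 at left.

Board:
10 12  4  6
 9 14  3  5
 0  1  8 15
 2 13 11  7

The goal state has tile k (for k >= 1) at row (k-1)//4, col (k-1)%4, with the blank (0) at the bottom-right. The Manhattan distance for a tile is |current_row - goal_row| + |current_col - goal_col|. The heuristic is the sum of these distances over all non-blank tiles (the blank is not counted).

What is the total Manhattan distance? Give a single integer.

Answer: 34

Derivation:
Tile 10: (0,0)->(2,1) = 3
Tile 12: (0,1)->(2,3) = 4
Tile 4: (0,2)->(0,3) = 1
Tile 6: (0,3)->(1,1) = 3
Tile 9: (1,0)->(2,0) = 1
Tile 14: (1,1)->(3,1) = 2
Tile 3: (1,2)->(0,2) = 1
Tile 5: (1,3)->(1,0) = 3
Tile 1: (2,1)->(0,0) = 3
Tile 8: (2,2)->(1,3) = 2
Tile 15: (2,3)->(3,2) = 2
Tile 2: (3,0)->(0,1) = 4
Tile 13: (3,1)->(3,0) = 1
Tile 11: (3,2)->(2,2) = 1
Tile 7: (3,3)->(1,2) = 3
Sum: 3 + 4 + 1 + 3 + 1 + 2 + 1 + 3 + 3 + 2 + 2 + 4 + 1 + 1 + 3 = 34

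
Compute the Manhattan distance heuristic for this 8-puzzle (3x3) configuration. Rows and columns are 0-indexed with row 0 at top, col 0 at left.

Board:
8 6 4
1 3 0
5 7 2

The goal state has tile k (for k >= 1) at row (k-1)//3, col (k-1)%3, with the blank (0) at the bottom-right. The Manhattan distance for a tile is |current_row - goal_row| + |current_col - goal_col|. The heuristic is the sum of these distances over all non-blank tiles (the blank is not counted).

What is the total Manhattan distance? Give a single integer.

Answer: 17

Derivation:
Tile 8: at (0,0), goal (2,1), distance |0-2|+|0-1| = 3
Tile 6: at (0,1), goal (1,2), distance |0-1|+|1-2| = 2
Tile 4: at (0,2), goal (1,0), distance |0-1|+|2-0| = 3
Tile 1: at (1,0), goal (0,0), distance |1-0|+|0-0| = 1
Tile 3: at (1,1), goal (0,2), distance |1-0|+|1-2| = 2
Tile 5: at (2,0), goal (1,1), distance |2-1|+|0-1| = 2
Tile 7: at (2,1), goal (2,0), distance |2-2|+|1-0| = 1
Tile 2: at (2,2), goal (0,1), distance |2-0|+|2-1| = 3
Sum: 3 + 2 + 3 + 1 + 2 + 2 + 1 + 3 = 17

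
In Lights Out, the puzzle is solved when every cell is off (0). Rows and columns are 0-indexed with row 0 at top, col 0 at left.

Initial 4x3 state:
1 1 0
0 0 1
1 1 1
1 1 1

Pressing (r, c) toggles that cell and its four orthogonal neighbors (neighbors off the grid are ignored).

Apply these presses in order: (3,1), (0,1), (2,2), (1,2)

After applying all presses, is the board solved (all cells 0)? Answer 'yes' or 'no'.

After press 1 at (3,1):
1 1 0
0 0 1
1 0 1
0 0 0

After press 2 at (0,1):
0 0 1
0 1 1
1 0 1
0 0 0

After press 3 at (2,2):
0 0 1
0 1 0
1 1 0
0 0 1

After press 4 at (1,2):
0 0 0
0 0 1
1 1 1
0 0 1

Lights still on: 5

Answer: no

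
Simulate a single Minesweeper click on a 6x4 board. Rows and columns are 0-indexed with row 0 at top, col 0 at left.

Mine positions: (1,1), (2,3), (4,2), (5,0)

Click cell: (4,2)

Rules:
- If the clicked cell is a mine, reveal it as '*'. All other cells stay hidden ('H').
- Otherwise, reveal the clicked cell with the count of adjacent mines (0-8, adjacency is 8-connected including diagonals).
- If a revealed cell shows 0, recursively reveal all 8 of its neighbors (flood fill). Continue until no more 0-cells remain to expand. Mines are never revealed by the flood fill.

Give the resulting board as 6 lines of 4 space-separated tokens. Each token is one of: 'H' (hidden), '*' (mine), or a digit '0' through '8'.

H H H H
H H H H
H H H H
H H H H
H H * H
H H H H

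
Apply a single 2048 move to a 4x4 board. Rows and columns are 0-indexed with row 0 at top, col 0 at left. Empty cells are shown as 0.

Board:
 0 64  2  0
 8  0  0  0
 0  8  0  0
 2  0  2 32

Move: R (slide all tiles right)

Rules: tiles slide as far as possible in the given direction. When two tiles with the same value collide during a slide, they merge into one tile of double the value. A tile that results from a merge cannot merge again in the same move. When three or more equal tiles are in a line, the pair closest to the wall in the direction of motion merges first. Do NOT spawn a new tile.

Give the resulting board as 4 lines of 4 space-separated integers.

Slide right:
row 0: [0, 64, 2, 0] -> [0, 0, 64, 2]
row 1: [8, 0, 0, 0] -> [0, 0, 0, 8]
row 2: [0, 8, 0, 0] -> [0, 0, 0, 8]
row 3: [2, 0, 2, 32] -> [0, 0, 4, 32]

Answer:  0  0 64  2
 0  0  0  8
 0  0  0  8
 0  0  4 32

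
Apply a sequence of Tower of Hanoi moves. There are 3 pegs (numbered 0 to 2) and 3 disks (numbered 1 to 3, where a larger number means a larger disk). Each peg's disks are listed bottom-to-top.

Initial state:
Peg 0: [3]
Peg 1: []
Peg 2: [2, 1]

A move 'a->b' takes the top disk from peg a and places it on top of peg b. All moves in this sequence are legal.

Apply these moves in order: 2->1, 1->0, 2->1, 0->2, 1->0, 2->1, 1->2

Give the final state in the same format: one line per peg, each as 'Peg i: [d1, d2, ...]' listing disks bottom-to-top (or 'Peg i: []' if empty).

Answer: Peg 0: [3, 2]
Peg 1: []
Peg 2: [1]

Derivation:
After move 1 (2->1):
Peg 0: [3]
Peg 1: [1]
Peg 2: [2]

After move 2 (1->0):
Peg 0: [3, 1]
Peg 1: []
Peg 2: [2]

After move 3 (2->1):
Peg 0: [3, 1]
Peg 1: [2]
Peg 2: []

After move 4 (0->2):
Peg 0: [3]
Peg 1: [2]
Peg 2: [1]

After move 5 (1->0):
Peg 0: [3, 2]
Peg 1: []
Peg 2: [1]

After move 6 (2->1):
Peg 0: [3, 2]
Peg 1: [1]
Peg 2: []

After move 7 (1->2):
Peg 0: [3, 2]
Peg 1: []
Peg 2: [1]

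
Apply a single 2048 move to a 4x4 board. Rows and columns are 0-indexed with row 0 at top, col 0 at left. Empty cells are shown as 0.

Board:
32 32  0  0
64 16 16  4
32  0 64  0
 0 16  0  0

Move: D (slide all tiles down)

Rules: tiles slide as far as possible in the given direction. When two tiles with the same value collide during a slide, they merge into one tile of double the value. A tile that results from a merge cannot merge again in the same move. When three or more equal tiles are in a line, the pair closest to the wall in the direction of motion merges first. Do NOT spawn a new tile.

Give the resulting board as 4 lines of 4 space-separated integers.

Answer:  0  0  0  0
32  0  0  0
64 32 16  0
32 32 64  4

Derivation:
Slide down:
col 0: [32, 64, 32, 0] -> [0, 32, 64, 32]
col 1: [32, 16, 0, 16] -> [0, 0, 32, 32]
col 2: [0, 16, 64, 0] -> [0, 0, 16, 64]
col 3: [0, 4, 0, 0] -> [0, 0, 0, 4]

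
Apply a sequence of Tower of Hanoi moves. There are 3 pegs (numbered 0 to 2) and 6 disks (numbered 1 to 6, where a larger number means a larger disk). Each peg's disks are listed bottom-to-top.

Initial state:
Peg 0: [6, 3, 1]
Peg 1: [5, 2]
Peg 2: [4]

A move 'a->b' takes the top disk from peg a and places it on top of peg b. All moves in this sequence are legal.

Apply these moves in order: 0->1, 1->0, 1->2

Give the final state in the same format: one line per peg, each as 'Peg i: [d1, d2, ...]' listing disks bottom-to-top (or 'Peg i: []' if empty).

Answer: Peg 0: [6, 3, 1]
Peg 1: [5]
Peg 2: [4, 2]

Derivation:
After move 1 (0->1):
Peg 0: [6, 3]
Peg 1: [5, 2, 1]
Peg 2: [4]

After move 2 (1->0):
Peg 0: [6, 3, 1]
Peg 1: [5, 2]
Peg 2: [4]

After move 3 (1->2):
Peg 0: [6, 3, 1]
Peg 1: [5]
Peg 2: [4, 2]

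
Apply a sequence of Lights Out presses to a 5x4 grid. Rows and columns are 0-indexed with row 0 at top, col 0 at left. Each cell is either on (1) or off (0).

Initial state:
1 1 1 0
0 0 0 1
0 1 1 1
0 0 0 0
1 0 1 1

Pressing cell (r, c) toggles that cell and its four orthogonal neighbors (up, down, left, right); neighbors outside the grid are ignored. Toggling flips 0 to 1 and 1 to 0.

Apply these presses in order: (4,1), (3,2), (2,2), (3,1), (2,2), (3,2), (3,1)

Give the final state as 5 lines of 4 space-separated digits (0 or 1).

After press 1 at (4,1):
1 1 1 0
0 0 0 1
0 1 1 1
0 1 0 0
0 1 0 1

After press 2 at (3,2):
1 1 1 0
0 0 0 1
0 1 0 1
0 0 1 1
0 1 1 1

After press 3 at (2,2):
1 1 1 0
0 0 1 1
0 0 1 0
0 0 0 1
0 1 1 1

After press 4 at (3,1):
1 1 1 0
0 0 1 1
0 1 1 0
1 1 1 1
0 0 1 1

After press 5 at (2,2):
1 1 1 0
0 0 0 1
0 0 0 1
1 1 0 1
0 0 1 1

After press 6 at (3,2):
1 1 1 0
0 0 0 1
0 0 1 1
1 0 1 0
0 0 0 1

After press 7 at (3,1):
1 1 1 0
0 0 0 1
0 1 1 1
0 1 0 0
0 1 0 1

Answer: 1 1 1 0
0 0 0 1
0 1 1 1
0 1 0 0
0 1 0 1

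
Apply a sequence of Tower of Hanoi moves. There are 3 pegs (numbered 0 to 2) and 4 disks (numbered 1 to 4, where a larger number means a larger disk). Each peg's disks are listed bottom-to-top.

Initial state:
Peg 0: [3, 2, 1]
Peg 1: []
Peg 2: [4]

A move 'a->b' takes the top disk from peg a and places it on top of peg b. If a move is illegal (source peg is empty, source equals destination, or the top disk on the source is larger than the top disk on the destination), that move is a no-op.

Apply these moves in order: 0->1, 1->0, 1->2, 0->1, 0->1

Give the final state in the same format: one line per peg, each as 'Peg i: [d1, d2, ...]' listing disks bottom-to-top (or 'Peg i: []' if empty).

After move 1 (0->1):
Peg 0: [3, 2]
Peg 1: [1]
Peg 2: [4]

After move 2 (1->0):
Peg 0: [3, 2, 1]
Peg 1: []
Peg 2: [4]

After move 3 (1->2):
Peg 0: [3, 2, 1]
Peg 1: []
Peg 2: [4]

After move 4 (0->1):
Peg 0: [3, 2]
Peg 1: [1]
Peg 2: [4]

After move 5 (0->1):
Peg 0: [3, 2]
Peg 1: [1]
Peg 2: [4]

Answer: Peg 0: [3, 2]
Peg 1: [1]
Peg 2: [4]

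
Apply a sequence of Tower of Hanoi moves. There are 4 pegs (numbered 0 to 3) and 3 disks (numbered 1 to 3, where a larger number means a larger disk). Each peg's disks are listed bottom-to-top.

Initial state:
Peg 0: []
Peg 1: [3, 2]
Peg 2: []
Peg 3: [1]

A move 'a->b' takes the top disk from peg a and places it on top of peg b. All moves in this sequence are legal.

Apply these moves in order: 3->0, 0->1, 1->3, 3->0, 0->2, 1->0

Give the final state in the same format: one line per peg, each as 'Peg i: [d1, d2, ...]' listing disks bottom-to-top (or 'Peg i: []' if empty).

After move 1 (3->0):
Peg 0: [1]
Peg 1: [3, 2]
Peg 2: []
Peg 3: []

After move 2 (0->1):
Peg 0: []
Peg 1: [3, 2, 1]
Peg 2: []
Peg 3: []

After move 3 (1->3):
Peg 0: []
Peg 1: [3, 2]
Peg 2: []
Peg 3: [1]

After move 4 (3->0):
Peg 0: [1]
Peg 1: [3, 2]
Peg 2: []
Peg 3: []

After move 5 (0->2):
Peg 0: []
Peg 1: [3, 2]
Peg 2: [1]
Peg 3: []

After move 6 (1->0):
Peg 0: [2]
Peg 1: [3]
Peg 2: [1]
Peg 3: []

Answer: Peg 0: [2]
Peg 1: [3]
Peg 2: [1]
Peg 3: []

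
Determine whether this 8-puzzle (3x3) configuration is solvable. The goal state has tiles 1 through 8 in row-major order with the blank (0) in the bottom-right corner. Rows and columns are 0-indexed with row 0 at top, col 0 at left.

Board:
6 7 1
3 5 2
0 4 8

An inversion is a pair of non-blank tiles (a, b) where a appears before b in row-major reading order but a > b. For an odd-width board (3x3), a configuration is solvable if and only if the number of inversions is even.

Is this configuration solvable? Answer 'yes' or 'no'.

Answer: no

Derivation:
Inversions (pairs i<j in row-major order where tile[i] > tile[j] > 0): 13
13 is odd, so the puzzle is not solvable.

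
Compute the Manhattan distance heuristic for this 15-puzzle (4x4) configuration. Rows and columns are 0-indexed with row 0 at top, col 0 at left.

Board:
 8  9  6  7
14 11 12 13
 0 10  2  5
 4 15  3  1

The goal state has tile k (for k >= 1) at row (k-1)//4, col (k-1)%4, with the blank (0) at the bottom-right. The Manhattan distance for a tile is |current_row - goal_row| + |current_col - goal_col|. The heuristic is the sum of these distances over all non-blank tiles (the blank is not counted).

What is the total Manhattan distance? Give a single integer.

Answer: 46

Derivation:
Tile 8: (0,0)->(1,3) = 4
Tile 9: (0,1)->(2,0) = 3
Tile 6: (0,2)->(1,1) = 2
Tile 7: (0,3)->(1,2) = 2
Tile 14: (1,0)->(3,1) = 3
Tile 11: (1,1)->(2,2) = 2
Tile 12: (1,2)->(2,3) = 2
Tile 13: (1,3)->(3,0) = 5
Tile 10: (2,1)->(2,1) = 0
Tile 2: (2,2)->(0,1) = 3
Tile 5: (2,3)->(1,0) = 4
Tile 4: (3,0)->(0,3) = 6
Tile 15: (3,1)->(3,2) = 1
Tile 3: (3,2)->(0,2) = 3
Tile 1: (3,3)->(0,0) = 6
Sum: 4 + 3 + 2 + 2 + 3 + 2 + 2 + 5 + 0 + 3 + 4 + 6 + 1 + 3 + 6 = 46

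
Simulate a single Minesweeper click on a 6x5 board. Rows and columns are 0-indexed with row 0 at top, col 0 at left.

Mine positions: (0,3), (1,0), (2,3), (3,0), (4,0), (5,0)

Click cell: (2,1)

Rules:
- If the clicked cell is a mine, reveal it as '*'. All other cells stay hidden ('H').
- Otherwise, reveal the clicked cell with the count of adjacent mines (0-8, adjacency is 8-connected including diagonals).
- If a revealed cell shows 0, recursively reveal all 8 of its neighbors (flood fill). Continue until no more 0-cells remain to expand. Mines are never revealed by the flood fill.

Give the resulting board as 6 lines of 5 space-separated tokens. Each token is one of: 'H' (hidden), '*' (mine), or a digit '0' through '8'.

H H H H H
H H H H H
H 2 H H H
H H H H H
H H H H H
H H H H H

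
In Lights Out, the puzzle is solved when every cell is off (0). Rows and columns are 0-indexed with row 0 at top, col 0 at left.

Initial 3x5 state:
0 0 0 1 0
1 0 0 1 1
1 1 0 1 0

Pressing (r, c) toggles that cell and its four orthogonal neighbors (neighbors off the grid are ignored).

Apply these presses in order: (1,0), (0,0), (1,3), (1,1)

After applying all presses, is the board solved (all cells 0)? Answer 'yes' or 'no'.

After press 1 at (1,0):
1 0 0 1 0
0 1 0 1 1
0 1 0 1 0

After press 2 at (0,0):
0 1 0 1 0
1 1 0 1 1
0 1 0 1 0

After press 3 at (1,3):
0 1 0 0 0
1 1 1 0 0
0 1 0 0 0

After press 4 at (1,1):
0 0 0 0 0
0 0 0 0 0
0 0 0 0 0

Lights still on: 0

Answer: yes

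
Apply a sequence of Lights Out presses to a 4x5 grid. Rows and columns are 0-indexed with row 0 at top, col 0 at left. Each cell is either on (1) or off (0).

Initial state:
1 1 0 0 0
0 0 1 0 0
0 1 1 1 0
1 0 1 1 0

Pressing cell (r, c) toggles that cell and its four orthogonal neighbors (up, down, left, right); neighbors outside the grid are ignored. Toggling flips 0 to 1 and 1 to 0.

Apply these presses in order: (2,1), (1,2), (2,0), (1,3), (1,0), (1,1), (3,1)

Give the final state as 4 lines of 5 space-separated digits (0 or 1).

After press 1 at (2,1):
1 1 0 0 0
0 1 1 0 0
1 0 0 1 0
1 1 1 1 0

After press 2 at (1,2):
1 1 1 0 0
0 0 0 1 0
1 0 1 1 0
1 1 1 1 0

After press 3 at (2,0):
1 1 1 0 0
1 0 0 1 0
0 1 1 1 0
0 1 1 1 0

After press 4 at (1,3):
1 1 1 1 0
1 0 1 0 1
0 1 1 0 0
0 1 1 1 0

After press 5 at (1,0):
0 1 1 1 0
0 1 1 0 1
1 1 1 0 0
0 1 1 1 0

After press 6 at (1,1):
0 0 1 1 0
1 0 0 0 1
1 0 1 0 0
0 1 1 1 0

After press 7 at (3,1):
0 0 1 1 0
1 0 0 0 1
1 1 1 0 0
1 0 0 1 0

Answer: 0 0 1 1 0
1 0 0 0 1
1 1 1 0 0
1 0 0 1 0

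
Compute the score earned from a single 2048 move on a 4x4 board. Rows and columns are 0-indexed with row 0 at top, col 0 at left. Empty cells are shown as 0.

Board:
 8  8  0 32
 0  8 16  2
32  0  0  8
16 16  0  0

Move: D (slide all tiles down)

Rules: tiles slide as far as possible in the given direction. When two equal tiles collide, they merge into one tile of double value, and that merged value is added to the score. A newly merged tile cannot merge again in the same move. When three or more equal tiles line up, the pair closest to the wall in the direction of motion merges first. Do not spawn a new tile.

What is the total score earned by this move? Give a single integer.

Slide down:
col 0: [8, 0, 32, 16] -> [0, 8, 32, 16]  score +0 (running 0)
col 1: [8, 8, 0, 16] -> [0, 0, 16, 16]  score +16 (running 16)
col 2: [0, 16, 0, 0] -> [0, 0, 0, 16]  score +0 (running 16)
col 3: [32, 2, 8, 0] -> [0, 32, 2, 8]  score +0 (running 16)
Board after move:
 0  0  0  0
 8  0  0 32
32 16  0  2
16 16 16  8

Answer: 16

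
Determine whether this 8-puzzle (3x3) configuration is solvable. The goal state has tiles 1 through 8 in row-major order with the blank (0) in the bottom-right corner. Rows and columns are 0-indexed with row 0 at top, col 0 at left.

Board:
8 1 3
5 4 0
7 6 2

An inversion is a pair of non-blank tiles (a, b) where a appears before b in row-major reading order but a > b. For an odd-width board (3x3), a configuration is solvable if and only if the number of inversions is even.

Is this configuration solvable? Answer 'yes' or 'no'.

Inversions (pairs i<j in row-major order where tile[i] > tile[j] > 0): 14
14 is even, so the puzzle is solvable.

Answer: yes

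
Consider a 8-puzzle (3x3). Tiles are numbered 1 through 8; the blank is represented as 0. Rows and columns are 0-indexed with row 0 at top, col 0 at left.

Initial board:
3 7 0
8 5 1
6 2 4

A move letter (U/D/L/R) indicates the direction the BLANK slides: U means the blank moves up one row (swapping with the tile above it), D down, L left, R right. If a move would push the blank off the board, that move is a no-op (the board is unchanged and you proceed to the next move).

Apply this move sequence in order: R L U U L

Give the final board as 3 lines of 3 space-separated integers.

After move 1 (R):
3 7 0
8 5 1
6 2 4

After move 2 (L):
3 0 7
8 5 1
6 2 4

After move 3 (U):
3 0 7
8 5 1
6 2 4

After move 4 (U):
3 0 7
8 5 1
6 2 4

After move 5 (L):
0 3 7
8 5 1
6 2 4

Answer: 0 3 7
8 5 1
6 2 4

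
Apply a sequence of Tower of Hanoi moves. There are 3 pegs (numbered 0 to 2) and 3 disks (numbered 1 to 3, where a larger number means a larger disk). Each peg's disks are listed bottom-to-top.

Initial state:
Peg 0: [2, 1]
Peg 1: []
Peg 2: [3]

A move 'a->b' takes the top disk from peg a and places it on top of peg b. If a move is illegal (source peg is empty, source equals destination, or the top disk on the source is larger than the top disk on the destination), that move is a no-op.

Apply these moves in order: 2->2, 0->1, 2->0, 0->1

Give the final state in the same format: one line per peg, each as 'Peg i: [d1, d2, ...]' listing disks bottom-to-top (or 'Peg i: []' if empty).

Answer: Peg 0: [2]
Peg 1: [1]
Peg 2: [3]

Derivation:
After move 1 (2->2):
Peg 0: [2, 1]
Peg 1: []
Peg 2: [3]

After move 2 (0->1):
Peg 0: [2]
Peg 1: [1]
Peg 2: [3]

After move 3 (2->0):
Peg 0: [2]
Peg 1: [1]
Peg 2: [3]

After move 4 (0->1):
Peg 0: [2]
Peg 1: [1]
Peg 2: [3]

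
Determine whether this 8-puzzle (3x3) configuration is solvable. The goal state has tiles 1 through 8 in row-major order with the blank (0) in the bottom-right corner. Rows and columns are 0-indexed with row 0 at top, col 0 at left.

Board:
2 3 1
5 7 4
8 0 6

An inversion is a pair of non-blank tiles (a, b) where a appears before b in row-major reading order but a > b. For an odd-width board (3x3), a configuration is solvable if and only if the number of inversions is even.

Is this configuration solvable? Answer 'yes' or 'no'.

Answer: yes

Derivation:
Inversions (pairs i<j in row-major order where tile[i] > tile[j] > 0): 6
6 is even, so the puzzle is solvable.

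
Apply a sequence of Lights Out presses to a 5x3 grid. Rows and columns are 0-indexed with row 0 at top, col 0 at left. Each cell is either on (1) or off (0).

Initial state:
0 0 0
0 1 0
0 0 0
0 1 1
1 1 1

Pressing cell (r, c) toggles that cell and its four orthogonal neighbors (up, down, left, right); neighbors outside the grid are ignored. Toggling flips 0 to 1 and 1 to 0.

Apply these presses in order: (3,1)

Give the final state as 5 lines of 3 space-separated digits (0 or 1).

Answer: 0 0 0
0 1 0
0 1 0
1 0 0
1 0 1

Derivation:
After press 1 at (3,1):
0 0 0
0 1 0
0 1 0
1 0 0
1 0 1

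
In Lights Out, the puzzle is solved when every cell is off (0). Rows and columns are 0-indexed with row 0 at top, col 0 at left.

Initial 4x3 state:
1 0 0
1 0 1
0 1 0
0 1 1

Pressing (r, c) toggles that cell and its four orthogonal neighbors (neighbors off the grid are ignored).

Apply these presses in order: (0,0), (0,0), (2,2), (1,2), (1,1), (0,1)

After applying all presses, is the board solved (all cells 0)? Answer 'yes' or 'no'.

Answer: no

Derivation:
After press 1 at (0,0):
0 1 0
0 0 1
0 1 0
0 1 1

After press 2 at (0,0):
1 0 0
1 0 1
0 1 0
0 1 1

After press 3 at (2,2):
1 0 0
1 0 0
0 0 1
0 1 0

After press 4 at (1,2):
1 0 1
1 1 1
0 0 0
0 1 0

After press 5 at (1,1):
1 1 1
0 0 0
0 1 0
0 1 0

After press 6 at (0,1):
0 0 0
0 1 0
0 1 0
0 1 0

Lights still on: 3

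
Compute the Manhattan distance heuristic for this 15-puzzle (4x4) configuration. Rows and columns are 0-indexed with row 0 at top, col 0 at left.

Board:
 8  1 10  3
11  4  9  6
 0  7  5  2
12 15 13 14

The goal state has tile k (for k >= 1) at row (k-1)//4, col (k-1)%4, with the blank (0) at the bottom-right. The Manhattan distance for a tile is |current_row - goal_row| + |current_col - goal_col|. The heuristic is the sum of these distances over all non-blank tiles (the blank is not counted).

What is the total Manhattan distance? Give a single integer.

Answer: 38

Derivation:
Tile 8: at (0,0), goal (1,3), distance |0-1|+|0-3| = 4
Tile 1: at (0,1), goal (0,0), distance |0-0|+|1-0| = 1
Tile 10: at (0,2), goal (2,1), distance |0-2|+|2-1| = 3
Tile 3: at (0,3), goal (0,2), distance |0-0|+|3-2| = 1
Tile 11: at (1,0), goal (2,2), distance |1-2|+|0-2| = 3
Tile 4: at (1,1), goal (0,3), distance |1-0|+|1-3| = 3
Tile 9: at (1,2), goal (2,0), distance |1-2|+|2-0| = 3
Tile 6: at (1,3), goal (1,1), distance |1-1|+|3-1| = 2
Tile 7: at (2,1), goal (1,2), distance |2-1|+|1-2| = 2
Tile 5: at (2,2), goal (1,0), distance |2-1|+|2-0| = 3
Tile 2: at (2,3), goal (0,1), distance |2-0|+|3-1| = 4
Tile 12: at (3,0), goal (2,3), distance |3-2|+|0-3| = 4
Tile 15: at (3,1), goal (3,2), distance |3-3|+|1-2| = 1
Tile 13: at (3,2), goal (3,0), distance |3-3|+|2-0| = 2
Tile 14: at (3,3), goal (3,1), distance |3-3|+|3-1| = 2
Sum: 4 + 1 + 3 + 1 + 3 + 3 + 3 + 2 + 2 + 3 + 4 + 4 + 1 + 2 + 2 = 38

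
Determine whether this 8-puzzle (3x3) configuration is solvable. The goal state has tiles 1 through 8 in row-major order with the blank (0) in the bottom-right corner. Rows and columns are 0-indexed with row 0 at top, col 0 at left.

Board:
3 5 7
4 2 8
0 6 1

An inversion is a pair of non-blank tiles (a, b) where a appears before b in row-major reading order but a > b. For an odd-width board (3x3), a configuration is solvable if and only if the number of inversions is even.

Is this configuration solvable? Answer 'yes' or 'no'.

Inversions (pairs i<j in row-major order where tile[i] > tile[j] > 0): 15
15 is odd, so the puzzle is not solvable.

Answer: no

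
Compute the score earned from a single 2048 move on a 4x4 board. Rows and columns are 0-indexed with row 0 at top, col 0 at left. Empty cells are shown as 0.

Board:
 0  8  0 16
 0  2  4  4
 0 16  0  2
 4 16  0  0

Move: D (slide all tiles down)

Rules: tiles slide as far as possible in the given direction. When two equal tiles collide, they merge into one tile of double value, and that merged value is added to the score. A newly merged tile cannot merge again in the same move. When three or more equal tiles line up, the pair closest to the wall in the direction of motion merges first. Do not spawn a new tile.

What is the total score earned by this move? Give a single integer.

Answer: 32

Derivation:
Slide down:
col 0: [0, 0, 0, 4] -> [0, 0, 0, 4]  score +0 (running 0)
col 1: [8, 2, 16, 16] -> [0, 8, 2, 32]  score +32 (running 32)
col 2: [0, 4, 0, 0] -> [0, 0, 0, 4]  score +0 (running 32)
col 3: [16, 4, 2, 0] -> [0, 16, 4, 2]  score +0 (running 32)
Board after move:
 0  0  0  0
 0  8  0 16
 0  2  0  4
 4 32  4  2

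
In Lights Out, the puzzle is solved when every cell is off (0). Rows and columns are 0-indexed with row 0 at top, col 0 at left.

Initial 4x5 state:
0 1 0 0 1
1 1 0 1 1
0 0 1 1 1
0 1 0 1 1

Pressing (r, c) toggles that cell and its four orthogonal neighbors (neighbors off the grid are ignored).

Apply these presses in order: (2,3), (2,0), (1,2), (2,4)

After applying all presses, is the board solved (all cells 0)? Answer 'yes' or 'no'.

After press 1 at (2,3):
0 1 0 0 1
1 1 0 0 1
0 0 0 0 0
0 1 0 0 1

After press 2 at (2,0):
0 1 0 0 1
0 1 0 0 1
1 1 0 0 0
1 1 0 0 1

After press 3 at (1,2):
0 1 1 0 1
0 0 1 1 1
1 1 1 0 0
1 1 0 0 1

After press 4 at (2,4):
0 1 1 0 1
0 0 1 1 0
1 1 1 1 1
1 1 0 0 0

Lights still on: 12

Answer: no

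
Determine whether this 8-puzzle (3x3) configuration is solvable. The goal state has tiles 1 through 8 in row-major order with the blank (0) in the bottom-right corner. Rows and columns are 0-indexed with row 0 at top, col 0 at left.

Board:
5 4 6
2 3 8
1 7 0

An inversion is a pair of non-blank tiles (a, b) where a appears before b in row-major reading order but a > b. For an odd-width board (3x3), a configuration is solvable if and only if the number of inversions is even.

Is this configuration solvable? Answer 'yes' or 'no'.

Inversions (pairs i<j in row-major order where tile[i] > tile[j] > 0): 14
14 is even, so the puzzle is solvable.

Answer: yes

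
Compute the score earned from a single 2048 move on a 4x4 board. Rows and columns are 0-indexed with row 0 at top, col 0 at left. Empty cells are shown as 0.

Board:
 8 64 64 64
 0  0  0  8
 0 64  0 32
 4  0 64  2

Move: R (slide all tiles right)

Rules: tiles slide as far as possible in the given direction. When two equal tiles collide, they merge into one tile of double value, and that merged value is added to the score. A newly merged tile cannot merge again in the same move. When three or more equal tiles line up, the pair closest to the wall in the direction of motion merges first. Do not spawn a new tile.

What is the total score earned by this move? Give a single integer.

Answer: 128

Derivation:
Slide right:
row 0: [8, 64, 64, 64] -> [0, 8, 64, 128]  score +128 (running 128)
row 1: [0, 0, 0, 8] -> [0, 0, 0, 8]  score +0 (running 128)
row 2: [0, 64, 0, 32] -> [0, 0, 64, 32]  score +0 (running 128)
row 3: [4, 0, 64, 2] -> [0, 4, 64, 2]  score +0 (running 128)
Board after move:
  0   8  64 128
  0   0   0   8
  0   0  64  32
  0   4  64   2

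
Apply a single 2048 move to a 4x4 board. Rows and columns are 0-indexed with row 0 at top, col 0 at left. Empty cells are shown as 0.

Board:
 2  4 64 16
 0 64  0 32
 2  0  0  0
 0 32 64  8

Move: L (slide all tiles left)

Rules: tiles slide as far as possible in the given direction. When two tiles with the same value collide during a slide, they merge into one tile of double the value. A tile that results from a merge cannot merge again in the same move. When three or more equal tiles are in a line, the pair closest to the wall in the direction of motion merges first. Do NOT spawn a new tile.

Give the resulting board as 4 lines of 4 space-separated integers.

Slide left:
row 0: [2, 4, 64, 16] -> [2, 4, 64, 16]
row 1: [0, 64, 0, 32] -> [64, 32, 0, 0]
row 2: [2, 0, 0, 0] -> [2, 0, 0, 0]
row 3: [0, 32, 64, 8] -> [32, 64, 8, 0]

Answer:  2  4 64 16
64 32  0  0
 2  0  0  0
32 64  8  0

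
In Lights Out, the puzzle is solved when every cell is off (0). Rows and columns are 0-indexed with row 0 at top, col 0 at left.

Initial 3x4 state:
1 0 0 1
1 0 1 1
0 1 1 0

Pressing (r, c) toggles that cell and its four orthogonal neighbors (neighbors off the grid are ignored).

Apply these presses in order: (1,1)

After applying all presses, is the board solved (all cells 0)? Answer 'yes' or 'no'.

After press 1 at (1,1):
1 1 0 1
0 1 0 1
0 0 1 0

Lights still on: 6

Answer: no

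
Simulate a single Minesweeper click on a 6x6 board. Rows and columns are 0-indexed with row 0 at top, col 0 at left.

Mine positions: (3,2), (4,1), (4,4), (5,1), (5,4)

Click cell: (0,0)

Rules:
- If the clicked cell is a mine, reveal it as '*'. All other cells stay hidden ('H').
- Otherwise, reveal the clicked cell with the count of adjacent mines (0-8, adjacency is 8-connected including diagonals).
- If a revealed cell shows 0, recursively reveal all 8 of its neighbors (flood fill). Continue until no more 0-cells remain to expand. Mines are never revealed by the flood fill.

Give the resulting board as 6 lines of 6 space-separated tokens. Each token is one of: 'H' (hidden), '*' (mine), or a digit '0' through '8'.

0 0 0 0 0 0
0 0 0 0 0 0
0 1 1 1 0 0
1 2 H 2 1 1
H H H H H H
H H H H H H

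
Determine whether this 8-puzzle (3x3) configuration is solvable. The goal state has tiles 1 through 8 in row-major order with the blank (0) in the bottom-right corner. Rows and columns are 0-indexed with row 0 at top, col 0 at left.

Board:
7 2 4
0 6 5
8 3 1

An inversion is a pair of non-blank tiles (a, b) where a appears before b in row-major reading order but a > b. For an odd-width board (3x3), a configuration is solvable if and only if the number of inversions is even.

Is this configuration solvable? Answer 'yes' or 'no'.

Answer: no

Derivation:
Inversions (pairs i<j in row-major order where tile[i] > tile[j] > 0): 17
17 is odd, so the puzzle is not solvable.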